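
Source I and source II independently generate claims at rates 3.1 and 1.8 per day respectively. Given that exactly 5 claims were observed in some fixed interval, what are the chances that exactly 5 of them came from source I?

Given the total, each event is independently from source I with probability p = λ_I/(λ_I+λ_II) = 3.1/4.9 ≈ 0.6327.
So K ~ Binomial(5, 3.1/4.9): P(K = 5) = C(5,5) · (3.1/4.9)^5 · (1.8/4.9)^0 ≈ 0.1014.

0.1014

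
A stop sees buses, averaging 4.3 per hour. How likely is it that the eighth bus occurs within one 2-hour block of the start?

Over the interval, μ = 4.3 × 2 = 8.6 (a 2-hour block = 2 hours).
The eighth arrival falls in the interval iff at least 8 events occur there: P(S_8 ≤ t) = P(N ≥ 8) = 1 − P(N ≤ 7) ≈ 0.6272.

0.6272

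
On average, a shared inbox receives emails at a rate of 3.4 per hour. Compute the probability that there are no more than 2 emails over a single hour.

0.3397

With mean μ = 3.4 per hour,
P(N ≤ 2) = Σ_{j=0}^{2} e^(−μ) μ^j/j! ≈ 0.3397.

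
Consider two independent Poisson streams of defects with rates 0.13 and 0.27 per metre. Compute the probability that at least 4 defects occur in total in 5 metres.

Independent Poisson processes superpose: combined rate λ = 0.13 + 0.27 = 0.4 per metre.
Over the interval, μ = 0.4 × 5 = 2 (5 metres).
P(N ≥ 4) = 1 − P(N ≤ 3) ≈ 0.1429.

0.1429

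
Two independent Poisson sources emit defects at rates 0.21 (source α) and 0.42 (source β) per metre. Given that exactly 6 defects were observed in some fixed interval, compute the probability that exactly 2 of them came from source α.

0.3292

Given the total, each event is independently from source α with probability p = λ_α/(λ_α+λ_β) = 0.21/0.63 ≈ 0.3333.
So K ~ Binomial(6, 0.21/0.63): P(K = 2) = C(6,2) · (0.21/0.63)^2 · (0.42/0.63)^4 ≈ 0.3292.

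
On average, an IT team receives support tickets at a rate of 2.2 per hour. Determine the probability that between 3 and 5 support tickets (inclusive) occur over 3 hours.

Over the interval, μ = 2.2 × 3 = 6.6 (3 hours).
P(3 ≤ N ≤ 5) = Σ_{j=3}^{5} e^(−6.6) · 6.6^j/j! ≈ 0.3147.

0.3147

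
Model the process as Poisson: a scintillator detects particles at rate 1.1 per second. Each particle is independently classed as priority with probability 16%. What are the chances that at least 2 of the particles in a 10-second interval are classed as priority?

Thinning: the particles that are classed as priority themselves form a Poisson process with rate 0.16 × 1.1 = 0.176 per second.
Over the interval, μ = 0.176 × 10 = 1.76 (a 10-second interval = 10 seconds).
P(N ≥ 2) = 1 − P(N ≤ 1) ≈ 0.5252.

0.5252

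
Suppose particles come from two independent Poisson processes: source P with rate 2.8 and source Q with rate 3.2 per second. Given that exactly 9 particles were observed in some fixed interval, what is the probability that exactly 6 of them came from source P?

Given the total, each event is independently from source P with probability p = λ_P/(λ_P+λ_Q) = 2.8/6 ≈ 0.4667.
So K ~ Binomial(9, 2.8/6): P(K = 6) = C(9,6) · (2.8/6)^6 · (3.2/6)^3 ≈ 0.1316.

0.1316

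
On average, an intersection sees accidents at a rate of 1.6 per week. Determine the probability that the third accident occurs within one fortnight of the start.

Over the interval, μ = 1.6 × 2 = 3.2 (a fortnight = 2 weeks).
The third arrival falls in the interval iff at least 3 events occur there: P(S_3 ≤ t) = P(N ≥ 3) = 1 − P(N ≤ 2) ≈ 0.6201.

0.6201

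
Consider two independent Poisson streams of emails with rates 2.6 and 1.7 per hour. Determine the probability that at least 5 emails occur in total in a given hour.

Independent Poisson processes superpose: combined rate λ = 2.6 + 1.7 = 4.3 per hour.
So μ = 4.3.
P(N ≥ 5) = 1 − P(N ≤ 4) ≈ 0.4296.

0.4296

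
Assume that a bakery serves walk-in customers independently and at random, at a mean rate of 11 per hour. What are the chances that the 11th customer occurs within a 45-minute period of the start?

Over the interval, μ = 11 × 0.75 = 8.25 (a 45-minute period = 0.75 hours).
The 11th arrival falls in the interval iff at least 11 events occur there: P(S_11 ≤ t) = P(N ≥ 11) = 1 − P(N ≤ 10) ≈ 0.2097.

0.2097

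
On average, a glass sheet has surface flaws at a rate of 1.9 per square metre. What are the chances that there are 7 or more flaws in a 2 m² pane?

0.0909

Over the interval, μ = 1.9 × 2 = 3.8 (a 2 m² pane = 2 square metres).
P(N ≥ 7) = 1 − P(N ≤ 6) = 1 − Σ_{j=0}^{6} e^(−μ) μ^j/j! ≈ 0.0909.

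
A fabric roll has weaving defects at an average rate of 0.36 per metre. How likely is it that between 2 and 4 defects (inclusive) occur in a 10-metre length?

0.5807

Over the interval, μ = 0.36 × 10 = 3.6 (a 10-metre length = 10 metres).
P(2 ≤ N ≤ 4) = Σ_{j=2}^{4} e^(−3.6) · 3.6^j/j! ≈ 0.5807.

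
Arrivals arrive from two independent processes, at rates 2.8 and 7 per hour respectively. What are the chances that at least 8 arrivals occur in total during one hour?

Independent Poisson processes superpose: combined rate λ = 2.8 + 7 = 9.8 per hour.
So μ = 9.8.
P(N ≥ 8) = 1 − P(N ≤ 7) ≈ 0.7612.

0.7612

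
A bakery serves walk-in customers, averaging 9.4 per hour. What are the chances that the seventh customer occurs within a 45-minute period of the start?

0.5577

Over the interval, μ = 9.4 × 0.75 = 7.05 (a 45-minute period = 0.75 hours).
The seventh arrival falls in the interval iff at least 7 events occur there: P(S_7 ≤ t) = P(N ≥ 7) = 1 − P(N ≤ 6) ≈ 0.5577.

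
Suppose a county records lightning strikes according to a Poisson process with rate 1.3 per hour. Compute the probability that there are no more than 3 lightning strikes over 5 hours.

Over the interval, μ = 1.3 × 5 = 6.5 (5 hours).
P(N ≤ 3) = Σ_{j=0}^{3} e^(−μ) μ^j/j! ≈ 0.1118.

0.1118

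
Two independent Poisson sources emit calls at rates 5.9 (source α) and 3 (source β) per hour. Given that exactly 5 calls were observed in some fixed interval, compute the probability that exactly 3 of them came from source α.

Given the total, each event is independently from source α with probability p = λ_α/(λ_α+λ_β) = 5.9/8.9 ≈ 0.6629.
So K ~ Binomial(5, 5.9/8.9): P(K = 3) = C(5,3) · (5.9/8.9)^3 · (3/8.9)^2 ≈ 0.3310.

0.3310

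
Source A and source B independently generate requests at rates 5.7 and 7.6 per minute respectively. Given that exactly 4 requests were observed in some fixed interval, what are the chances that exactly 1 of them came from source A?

Given the total, each event is independently from source A with probability p = λ_A/(λ_A+λ_B) = 5.7/13.3 ≈ 0.4286.
So K ~ Binomial(4, 5.7/13.3): P(K = 1) = C(4,1) · (5.7/13.3)^1 · (7.6/13.3)^3 ≈ 0.3199.

0.3199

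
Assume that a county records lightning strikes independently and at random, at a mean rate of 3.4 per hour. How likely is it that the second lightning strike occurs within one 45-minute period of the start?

0.7228

Over the interval, μ = 3.4 × 0.75 = 2.55 (a 45-minute period = 0.75 hours).
The second arrival falls in the interval iff at least 2 events occur there: P(S_2 ≤ t) = P(N ≥ 2) = 1 − P(N ≤ 1) ≈ 0.7228.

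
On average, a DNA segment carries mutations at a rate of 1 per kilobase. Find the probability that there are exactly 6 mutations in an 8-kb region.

Over the interval, μ = 1 × 8 = 8 (an 8-kb region = 8 kilobases).
P(N = 6) = e^(−μ) μ^6/6! = e^(−8) · 8^6/720 ≈ 0.1221.

0.1221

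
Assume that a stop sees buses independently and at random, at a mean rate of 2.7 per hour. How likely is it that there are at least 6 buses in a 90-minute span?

0.2227

Over the interval, μ = 2.7 × 1.5 = 4.05 (a 90-minute span = 1.5 hours).
P(N ≥ 6) = 1 − P(N ≤ 5) = 1 − Σ_{j=0}^{5} e^(−μ) μ^j/j! ≈ 0.2227.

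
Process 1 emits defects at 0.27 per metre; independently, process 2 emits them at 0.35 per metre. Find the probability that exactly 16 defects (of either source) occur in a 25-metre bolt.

0.0984

Independent Poisson processes superpose: combined rate λ = 0.27 + 0.35 = 0.62 per metre.
Over the interval, μ = 0.62 × 25 = 15.5 (a 25-metre bolt = 25 metres).
P(N = 16) = e^(−15.5) · 15.5^16/16! ≈ 0.0984.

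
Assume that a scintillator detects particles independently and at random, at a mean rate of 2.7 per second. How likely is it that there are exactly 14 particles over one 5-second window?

Over the interval, μ = 2.7 × 5 = 13.5 (a 5-second window = 5 seconds).
P(N = 14) = e^(−μ) μ^14/14! = e^(−13.5) · 13.5^14/87178291200 ≈ 0.1050.

0.1050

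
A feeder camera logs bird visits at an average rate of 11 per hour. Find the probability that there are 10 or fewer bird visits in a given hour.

With mean μ = 11 per hour,
P(N ≤ 10) = Σ_{j=0}^{10} e^(−μ) μ^j/j! ≈ 0.4599.

0.4599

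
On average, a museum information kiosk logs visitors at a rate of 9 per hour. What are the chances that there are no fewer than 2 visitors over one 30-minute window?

0.9389

Over the interval, μ = 9 × 0.5 = 4.5 (a 30-minute window = 0.5 hours).
P(N ≥ 2) = 1 − P(N ≤ 1) = 1 − Σ_{j=0}^{1} e^(−μ) μ^j/j! ≈ 0.9389.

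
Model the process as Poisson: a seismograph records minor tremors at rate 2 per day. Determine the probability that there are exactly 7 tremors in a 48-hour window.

0.0595

Over the interval, μ = 2 × 2 = 4 (a 48-hour window = 2 days).
P(N = 7) = e^(−μ) μ^7/7! = e^(−4) · 4^7/5040 ≈ 0.0595.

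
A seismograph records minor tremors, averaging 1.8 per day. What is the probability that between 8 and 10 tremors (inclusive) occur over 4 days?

0.3177

Over the interval, μ = 1.8 × 4 = 7.2 (4 days).
P(8 ≤ N ≤ 10) = Σ_{j=8}^{10} e^(−7.2) · 7.2^j/j! ≈ 0.3177.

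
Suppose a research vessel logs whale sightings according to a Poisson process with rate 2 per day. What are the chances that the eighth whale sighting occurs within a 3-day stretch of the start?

Over the interval, μ = 2 × 3 = 6 (a 3-day stretch = 3 days).
The eighth arrival falls in the interval iff at least 8 events occur there: P(S_8 ≤ t) = P(N ≥ 8) = 1 − P(N ≤ 7) ≈ 0.2560.

0.2560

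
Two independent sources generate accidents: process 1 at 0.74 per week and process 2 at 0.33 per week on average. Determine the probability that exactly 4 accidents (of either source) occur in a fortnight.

0.1028

Independent Poisson processes superpose: combined rate λ = 0.74 + 0.33 = 1.07 per week.
Over the interval, μ = 1.07 × 2 = 2.14 (a fortnight = 2 weeks).
P(N = 4) = e^(−2.14) · 2.14^4/4! ≈ 0.1028.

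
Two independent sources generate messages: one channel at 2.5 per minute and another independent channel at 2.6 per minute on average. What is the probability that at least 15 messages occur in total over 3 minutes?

Independent Poisson processes superpose: combined rate λ = 2.5 + 2.6 = 5.1 per minute.
Over the interval, μ = 5.1 × 3 = 15.3 (3 minutes).
P(N ≥ 15) = 1 − P(N ≤ 14) ≈ 0.5647.

0.5647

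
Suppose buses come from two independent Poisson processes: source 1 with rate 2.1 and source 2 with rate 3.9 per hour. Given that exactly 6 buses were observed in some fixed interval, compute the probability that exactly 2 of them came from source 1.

0.3280

Given the total, each event is independently from source 1 with probability p = λ_1/(λ_1+λ_2) = 2.1/6 = 0.3500.
So K ~ Binomial(6, 2.1/6): P(K = 2) = C(6,2) · (2.1/6)^2 · (3.9/6)^4 ≈ 0.3280.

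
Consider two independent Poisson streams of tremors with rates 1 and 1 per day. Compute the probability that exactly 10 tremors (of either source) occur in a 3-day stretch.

Independent Poisson processes superpose: combined rate λ = 1 + 1 = 2 per day.
Over the interval, μ = 2 × 3 = 6 (a 3-day stretch = 3 days).
P(N = 10) = e^(−6) · 6^10/10! ≈ 0.0413.

0.0413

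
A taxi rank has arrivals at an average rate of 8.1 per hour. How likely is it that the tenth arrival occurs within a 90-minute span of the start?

Over the interval, μ = 8.1 × 1.5 = 12.15 (a 90-minute span = 1.5 hours).
The tenth arrival falls in the interval iff at least 10 events occur there: P(S_10 ≤ t) = P(N ≥ 10) = 1 − P(N ≤ 9) ≈ 0.7705.

0.7705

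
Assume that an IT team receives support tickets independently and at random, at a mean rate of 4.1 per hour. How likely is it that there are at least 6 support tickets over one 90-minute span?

0.5781

Over the interval, μ = 4.1 × 1.5 = 6.15 (a 90-minute span = 1.5 hours).
P(N ≥ 6) = 1 − P(N ≤ 5) = 1 − Σ_{j=0}^{5} e^(−μ) μ^j/j! ≈ 0.5781.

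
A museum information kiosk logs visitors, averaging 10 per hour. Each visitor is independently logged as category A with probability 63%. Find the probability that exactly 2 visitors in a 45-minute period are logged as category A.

0.0990

Thinning: the visitors that are logged as category A themselves form a Poisson process with rate 0.63 × 10 = 6.3 per hour.
Over the interval, μ = 6.3 × 0.75 = 4.725 (a 45-minute period = 0.75 hours).
P(N = 2) = e^(−4.725) · 4.725^2/2! ≈ 0.0990.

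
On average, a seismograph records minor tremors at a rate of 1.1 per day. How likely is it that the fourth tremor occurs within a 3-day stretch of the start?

0.4197

Over the interval, μ = 1.1 × 3 = 3.3 (a 3-day stretch = 3 days).
The fourth arrival falls in the interval iff at least 4 events occur there: P(S_4 ≤ t) = P(N ≥ 4) = 1 − P(N ≤ 3) ≈ 0.4197.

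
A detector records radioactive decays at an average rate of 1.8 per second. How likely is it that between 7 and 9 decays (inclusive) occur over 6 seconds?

0.2754

Over the interval, μ = 1.8 × 6 = 10.8 (6 seconds).
P(7 ≤ N ≤ 9) = Σ_{j=7}^{9} e^(−10.8) · 10.8^j/j! ≈ 0.2754.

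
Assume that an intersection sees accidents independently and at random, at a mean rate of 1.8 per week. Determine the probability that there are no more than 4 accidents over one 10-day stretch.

Over the interval, μ = 1.8 × 10/7 ≈ 2.57143 (a 10-day stretch = 10/7 weeks).
P(N ≤ 4) = Σ_{j=0}^{4} e^(−μ) μ^j/j! ≈ 0.8814.

0.8814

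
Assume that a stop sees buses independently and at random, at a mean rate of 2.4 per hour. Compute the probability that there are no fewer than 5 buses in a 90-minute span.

Over the interval, μ = 2.4 × 1.5 = 3.6 (a 90-minute span = 1.5 hours).
P(N ≥ 5) = 1 − P(N ≤ 4) = 1 − Σ_{j=0}^{4} e^(−μ) μ^j/j! ≈ 0.2936.

0.2936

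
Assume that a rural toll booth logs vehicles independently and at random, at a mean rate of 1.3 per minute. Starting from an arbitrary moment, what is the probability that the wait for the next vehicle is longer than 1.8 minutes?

The wait for the next event is exponential with rate λ = 1.3 per minute.
P(T > 1.8) = e^(−λt) = e^(−1.3 × 1.8) = e^(−2.34) ≈ 0.0963.

0.0963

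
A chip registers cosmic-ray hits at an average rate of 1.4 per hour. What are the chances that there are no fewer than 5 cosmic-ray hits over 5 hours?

Over the interval, μ = 1.4 × 5 = 7 (5 hours).
P(N ≥ 5) = 1 − P(N ≤ 4) = 1 − Σ_{j=0}^{4} e^(−μ) μ^j/j! ≈ 0.8270.

0.8270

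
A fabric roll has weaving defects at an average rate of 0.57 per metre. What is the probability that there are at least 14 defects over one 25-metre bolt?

Over the interval, μ = 0.57 × 25 = 14.25 (a 25-metre bolt = 25 metres).
P(N ≥ 14) = 1 − P(N ≤ 13) = 1 − Σ_{j=0}^{13} e^(−μ) μ^j/j! ≈ 0.5618.

0.5618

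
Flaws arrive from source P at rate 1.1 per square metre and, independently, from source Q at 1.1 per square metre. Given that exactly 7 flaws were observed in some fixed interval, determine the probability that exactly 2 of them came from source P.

0.1641

Given the total, each event is independently from source P with probability p = λ_P/(λ_P+λ_Q) = 1.1/2.2 = 0.5000.
So K ~ Binomial(7, 1.1/2.2): P(K = 2) = C(7,2) · (1.1/2.2)^2 · (1.1/2.2)^5 ≈ 0.1641.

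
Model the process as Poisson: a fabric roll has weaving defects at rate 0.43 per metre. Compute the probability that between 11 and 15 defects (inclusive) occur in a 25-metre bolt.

Over the interval, μ = 0.43 × 25 = 10.75 (a 25-metre bolt = 25 metres).
P(11 ≤ N ≤ 15) = Σ_{j=11}^{15} e^(−10.75) · 10.75^j/j! ≈ 0.4301.

0.4301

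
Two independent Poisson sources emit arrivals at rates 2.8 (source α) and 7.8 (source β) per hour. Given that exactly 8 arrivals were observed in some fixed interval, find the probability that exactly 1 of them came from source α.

Given the total, each event is independently from source α with probability p = λ_α/(λ_α+λ_β) = 2.8/10.6 ≈ 0.2642.
So K ~ Binomial(8, 2.8/10.6): P(K = 1) = C(8,1) · (2.8/10.6)^1 · (7.8/10.6)^7 ≈ 0.2469.

0.2469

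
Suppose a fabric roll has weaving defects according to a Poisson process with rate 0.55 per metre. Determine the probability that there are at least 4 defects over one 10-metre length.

Over the interval, μ = 0.55 × 10 = 5.5 (a 10-metre length = 10 metres).
P(N ≥ 4) = 1 − P(N ≤ 3) = 1 − Σ_{j=0}^{3} e^(−μ) μ^j/j! ≈ 0.7983.

0.7983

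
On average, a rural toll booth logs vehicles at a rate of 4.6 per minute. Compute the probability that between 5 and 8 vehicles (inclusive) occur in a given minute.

With mean μ = 4.6 per minute,
P(5 ≤ N ≤ 8) = Σ_{j=5}^{8} e^(−4.6) · 4.6^j/j! ≈ 0.4417.

0.4417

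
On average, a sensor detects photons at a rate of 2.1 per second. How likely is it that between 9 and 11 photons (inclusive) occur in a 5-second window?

Over the interval, μ = 2.1 × 5 = 10.5 (a 5-second window = 5 seconds).
P(9 ≤ N ≤ 11) = Σ_{j=9}^{11} e^(−10.5) · 10.5^j/j! ≈ 0.3593.

0.3593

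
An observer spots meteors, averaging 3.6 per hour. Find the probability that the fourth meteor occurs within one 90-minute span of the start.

0.7867

Over the interval, μ = 3.6 × 1.5 = 5.4 (a 90-minute span = 1.5 hours).
The fourth arrival falls in the interval iff at least 4 events occur there: P(S_4 ≤ t) = P(N ≥ 4) = 1 − P(N ≤ 3) ≈ 0.7867.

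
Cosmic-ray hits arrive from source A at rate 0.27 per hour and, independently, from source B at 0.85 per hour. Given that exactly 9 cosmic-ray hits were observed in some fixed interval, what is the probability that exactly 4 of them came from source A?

0.1071

Given the total, each event is independently from source A with probability p = λ_A/(λ_A+λ_B) = 0.27/1.12 ≈ 0.2411.
So K ~ Binomial(9, 0.27/1.12): P(K = 4) = C(9,4) · (0.27/1.12)^4 · (0.85/1.12)^5 ≈ 0.1071.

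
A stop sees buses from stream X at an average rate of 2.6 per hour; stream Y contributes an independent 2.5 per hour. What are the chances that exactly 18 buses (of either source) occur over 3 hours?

Independent Poisson processes superpose: combined rate λ = 2.6 + 2.5 = 5.1 per hour.
Over the interval, μ = 5.1 × 3 = 15.3 (3 hours).
P(N = 18) = e^(−15.3) · 15.3^18/18! ≈ 0.0747.

0.0747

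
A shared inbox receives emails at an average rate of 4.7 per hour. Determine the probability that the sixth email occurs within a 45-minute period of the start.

Over the interval, μ = 4.7 × 0.75 = 3.525 (a 45-minute period = 0.75 hours).
The sixth arrival falls in the interval iff at least 6 events occur there: P(S_6 ≤ t) = P(N ≥ 6) = 1 − P(N ≤ 5) ≈ 0.1457.

0.1457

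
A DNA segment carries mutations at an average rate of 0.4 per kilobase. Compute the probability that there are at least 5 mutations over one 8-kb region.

0.2194

Over the interval, μ = 0.4 × 8 = 3.2 (an 8-kb region = 8 kilobases).
P(N ≥ 5) = 1 − P(N ≤ 4) = 1 − Σ_{j=0}^{4} e^(−μ) μ^j/j! ≈ 0.2194.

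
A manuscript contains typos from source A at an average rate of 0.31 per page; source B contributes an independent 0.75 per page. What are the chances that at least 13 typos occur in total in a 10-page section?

Independent Poisson processes superpose: combined rate λ = 0.31 + 0.75 = 1.06 per page.
Over the interval, μ = 1.06 × 10 = 10.6 (a 10-page section = 10 pages).
P(N ≥ 13) = 1 − P(N ≤ 12) ≈ 0.2684.

0.2684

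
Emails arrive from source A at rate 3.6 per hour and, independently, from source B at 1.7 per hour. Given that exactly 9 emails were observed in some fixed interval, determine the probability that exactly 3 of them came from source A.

0.0287

Given the total, each event is independently from source A with probability p = λ_A/(λ_A+λ_B) = 3.6/5.3 ≈ 0.6792.
So K ~ Binomial(9, 3.6/5.3): P(K = 3) = C(9,3) · (3.6/5.3)^3 · (1.7/5.3)^6 ≈ 0.0287.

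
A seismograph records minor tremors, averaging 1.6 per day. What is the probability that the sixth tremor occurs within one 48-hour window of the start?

Over the interval, μ = 1.6 × 2 = 3.2 (a 48-hour window = 2 days).
The sixth arrival falls in the interval iff at least 6 events occur there: P(S_6 ≤ t) = P(N ≥ 6) = 1 − P(N ≤ 5) ≈ 0.1054.

0.1054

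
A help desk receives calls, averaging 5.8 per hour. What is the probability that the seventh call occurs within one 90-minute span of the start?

Over the interval, μ = 5.8 × 1.5 = 8.7 (a 90-minute span = 1.5 hours).
The seventh arrival falls in the interval iff at least 7 events occur there: P(S_7 ≤ t) = P(N ≥ 7) = 1 − P(N ≤ 6) ≈ 0.7645.

0.7645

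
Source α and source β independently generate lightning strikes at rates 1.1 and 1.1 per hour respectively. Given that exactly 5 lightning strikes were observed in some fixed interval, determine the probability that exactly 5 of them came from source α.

0.0312

Given the total, each event is independently from source α with probability p = λ_α/(λ_α+λ_β) = 1.1/2.2 = 0.5000.
So K ~ Binomial(5, 1.1/2.2): P(K = 5) = C(5,5) · (1.1/2.2)^5 · (1.1/2.2)^0 ≈ 0.0312.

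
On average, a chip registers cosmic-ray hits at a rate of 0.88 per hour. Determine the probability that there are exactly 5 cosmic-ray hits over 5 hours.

0.1687

Over the interval, μ = 0.88 × 5 = 4.4 (5 hours).
P(N = 5) = e^(−μ) μ^5/5! = e^(−4.4) · 4.4^5/120 ≈ 0.1687.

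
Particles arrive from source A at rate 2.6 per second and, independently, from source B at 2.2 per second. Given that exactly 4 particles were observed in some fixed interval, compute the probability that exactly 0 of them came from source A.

Given the total, each event is independently from source A with probability p = λ_A/(λ_A+λ_B) = 2.6/4.8 ≈ 0.5417.
So K ~ Binomial(4, 2.6/4.8): P(K = 0) = C(4,0) · (2.6/4.8)^0 · (2.2/4.8)^4 ≈ 0.0441.

0.0441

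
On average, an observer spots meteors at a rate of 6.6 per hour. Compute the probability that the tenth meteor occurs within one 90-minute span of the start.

0.5295

Over the interval, μ = 6.6 × 1.5 = 9.9 (a 90-minute span = 1.5 hours).
The tenth arrival falls in the interval iff at least 10 events occur there: P(S_10 ≤ t) = P(N ≥ 10) = 1 − P(N ≤ 9) ≈ 0.5295.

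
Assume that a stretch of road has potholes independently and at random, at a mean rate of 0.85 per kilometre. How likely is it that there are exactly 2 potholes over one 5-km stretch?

Over the interval, μ = 0.85 × 5 = 4.25 (a 5-km stretch = 5 kilometres).
P(N = 2) = e^(−μ) μ^2/2! = e^(−4.25) · 4.25^2/2 ≈ 0.1288.

0.1288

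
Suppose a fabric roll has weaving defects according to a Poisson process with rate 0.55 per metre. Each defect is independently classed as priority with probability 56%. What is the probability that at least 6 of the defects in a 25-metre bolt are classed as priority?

0.7797

Thinning: the defects that are classed as priority themselves form a Poisson process with rate 0.56 × 0.55 = 0.308 per metre.
Over the interval, μ = 0.308 × 25 = 7.7 (a 25-metre bolt = 25 metres).
P(N ≥ 6) = 1 − P(N ≤ 5) ≈ 0.7797.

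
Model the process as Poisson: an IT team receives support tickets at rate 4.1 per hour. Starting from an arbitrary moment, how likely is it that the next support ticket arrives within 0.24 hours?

Inter-arrival times are exponential with rate λ = 4.1 per hour.
P(T ≤ 0.24) = 1 − e^(−λt) = 1 − e^(−4.1 × 0.24) = 1 − e^(−0.984) ≈ 0.6262.

0.6262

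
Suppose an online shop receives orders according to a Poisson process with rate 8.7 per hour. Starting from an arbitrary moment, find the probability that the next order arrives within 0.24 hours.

Inter-arrival times are exponential with rate λ = 8.7 per hour.
P(T ≤ 0.24) = 1 − e^(−λt) = 1 − e^(−8.7 × 0.24) = 1 − e^(−2.088) ≈ 0.8761.

0.8761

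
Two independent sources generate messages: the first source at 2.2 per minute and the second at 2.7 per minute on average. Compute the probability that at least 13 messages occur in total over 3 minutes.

0.7068

Independent Poisson processes superpose: combined rate λ = 2.2 + 2.7 = 4.9 per minute.
Over the interval, μ = 4.9 × 3 = 14.7 (3 minutes).
P(N ≥ 13) = 1 − P(N ≤ 12) ≈ 0.7068.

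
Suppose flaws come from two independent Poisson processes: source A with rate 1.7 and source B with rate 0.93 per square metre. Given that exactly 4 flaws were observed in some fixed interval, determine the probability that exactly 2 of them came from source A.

Given the total, each event is independently from source A with probability p = λ_A/(λ_A+λ_B) = 1.7/2.63 ≈ 0.6464.
So K ~ Binomial(4, 1.7/2.63): P(K = 2) = C(4,2) · (1.7/2.63)^2 · (0.93/2.63)^2 ≈ 0.3135.

0.3135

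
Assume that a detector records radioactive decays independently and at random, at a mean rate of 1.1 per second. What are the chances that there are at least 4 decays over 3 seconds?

Over the interval, μ = 1.1 × 3 = 3.3 (3 seconds).
P(N ≥ 4) = 1 − P(N ≤ 3) = 1 − Σ_{j=0}^{3} e^(−μ) μ^j/j! ≈ 0.4197.

0.4197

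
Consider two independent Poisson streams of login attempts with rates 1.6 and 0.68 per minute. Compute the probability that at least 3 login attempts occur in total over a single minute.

0.3987

Independent Poisson processes superpose: combined rate λ = 1.6 + 0.68 = 2.28 per minute.
So μ = 2.28.
P(N ≥ 3) = 1 − P(N ≤ 2) ≈ 0.3987.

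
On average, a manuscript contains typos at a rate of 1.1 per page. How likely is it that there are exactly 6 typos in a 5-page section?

Over the interval, μ = 1.1 × 5 = 5.5 (a 5-page section = 5 pages).
P(N = 6) = e^(−μ) μ^6/6! = e^(−5.5) · 5.5^6/720 ≈ 0.1571.

0.1571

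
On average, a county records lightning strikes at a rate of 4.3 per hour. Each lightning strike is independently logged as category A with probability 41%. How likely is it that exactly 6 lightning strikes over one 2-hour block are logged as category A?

0.0785

Thinning: the lightning strikes that are logged as category A themselves form a Poisson process with rate 0.41 × 4.3 = 1.763 per hour.
Over the interval, μ = 1.763 × 2 = 3.526 (a 2-hour block = 2 hours).
P(N = 6) = e^(−3.526) · 3.526^6/6! ≈ 0.0785.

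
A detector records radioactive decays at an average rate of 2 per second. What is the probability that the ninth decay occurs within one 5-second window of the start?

0.6672

Over the interval, μ = 2 × 5 = 10 (a 5-second window = 5 seconds).
The ninth arrival falls in the interval iff at least 9 events occur there: P(S_9 ≤ t) = P(N ≥ 9) = 1 − P(N ≤ 8) ≈ 0.6672.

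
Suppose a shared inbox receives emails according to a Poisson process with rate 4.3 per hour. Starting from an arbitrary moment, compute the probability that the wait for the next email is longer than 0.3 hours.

0.2753

The wait for the next event is exponential with rate λ = 4.3 per hour.
P(T > 0.3) = e^(−λt) = e^(−4.3 × 0.3) = e^(−1.29) ≈ 0.2753.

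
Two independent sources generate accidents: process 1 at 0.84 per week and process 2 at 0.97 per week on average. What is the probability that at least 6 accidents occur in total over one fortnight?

0.1586

Independent Poisson processes superpose: combined rate λ = 0.84 + 0.97 = 1.81 per week.
Over the interval, μ = 1.81 × 2 = 3.62 (a fortnight = 2 weeks).
P(N ≥ 6) = 1 − P(N ≤ 5) ≈ 0.1586.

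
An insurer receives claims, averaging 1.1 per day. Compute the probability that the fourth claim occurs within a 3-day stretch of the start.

0.4197

Over the interval, μ = 1.1 × 3 = 3.3 (a 3-day stretch = 3 days).
The fourth arrival falls in the interval iff at least 4 events occur there: P(S_4 ≤ t) = P(N ≥ 4) = 1 − P(N ≤ 3) ≈ 0.4197.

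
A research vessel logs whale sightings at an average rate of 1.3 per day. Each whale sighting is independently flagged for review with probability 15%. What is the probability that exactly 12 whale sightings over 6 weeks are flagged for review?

Thinning: the whale sightings that are flagged for review themselves form a Poisson process with rate 0.15 × 1.3 = 0.195 per day.
Over the interval, μ = 0.195 × 42 = 8.19 (6 weeks = 42 days).
P(N = 12) = e^(−8.19) · 8.19^12/12! ≈ 0.0527.

0.0527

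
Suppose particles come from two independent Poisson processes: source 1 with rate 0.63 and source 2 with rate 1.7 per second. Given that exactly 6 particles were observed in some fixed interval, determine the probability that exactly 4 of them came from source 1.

Given the total, each event is independently from source 1 with probability p = λ_1/(λ_1+λ_2) = 0.63/2.33 ≈ 0.2704.
So K ~ Binomial(6, 0.63/2.33): P(K = 4) = C(6,4) · (0.63/2.33)^4 · (1.7/2.33)^2 ≈ 0.0427.

0.0427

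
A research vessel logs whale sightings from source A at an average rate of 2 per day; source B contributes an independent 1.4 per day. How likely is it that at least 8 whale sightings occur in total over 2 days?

Independent Poisson processes superpose: combined rate λ = 2 + 1.4 = 3.4 per day.
Over the interval, μ = 3.4 × 2 = 6.8 (2 days).
P(N ≥ 8) = 1 − P(N ≤ 7) ≈ 0.3715.

0.3715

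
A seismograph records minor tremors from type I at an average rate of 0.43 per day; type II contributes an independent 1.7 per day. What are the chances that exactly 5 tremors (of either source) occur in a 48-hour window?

Independent Poisson processes superpose: combined rate λ = 0.43 + 1.7 = 2.13 per day.
Over the interval, μ = 2.13 × 2 = 4.26 (a 48-hour window = 2 days).
P(N = 5) = e^(−4.26) · 4.26^5/5! ≈ 0.1651.

0.1651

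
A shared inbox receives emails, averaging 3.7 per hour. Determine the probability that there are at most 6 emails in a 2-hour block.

Over the interval, μ = 3.7 × 2 = 7.4 (a 2-hour block = 2 hours).
P(N ≤ 6) = Σ_{j=0}^{6} e^(−μ) μ^j/j! ≈ 0.3920.

0.3920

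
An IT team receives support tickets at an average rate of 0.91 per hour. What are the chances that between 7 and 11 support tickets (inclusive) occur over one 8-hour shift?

Over the interval, μ = 0.91 × 8 = 7.28 (an 8-hour shift = 8 hours).
P(7 ≤ N ≤ 11) = Σ_{j=7}^{11} e^(−7.28) · 7.28^j/j! ≈ 0.5241.

0.5241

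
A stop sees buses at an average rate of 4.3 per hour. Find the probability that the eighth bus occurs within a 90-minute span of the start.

0.3199

Over the interval, μ = 4.3 × 1.5 = 6.45 (a 90-minute span = 1.5 hours).
The eighth arrival falls in the interval iff at least 8 events occur there: P(S_8 ≤ t) = P(N ≥ 8) = 1 − P(N ≤ 7) ≈ 0.3199.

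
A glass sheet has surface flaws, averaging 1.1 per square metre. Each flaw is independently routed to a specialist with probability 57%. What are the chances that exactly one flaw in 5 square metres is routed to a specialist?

0.1364

Thinning: the flaws that are routed to a specialist themselves form a Poisson process with rate 0.57 × 1.1 = 0.627 per square metre.
Over the interval, μ = 0.627 × 5 = 3.135 (5 square metres).
P(N = 1) = e^(−3.135) · 3.135^1/1! ≈ 0.1364.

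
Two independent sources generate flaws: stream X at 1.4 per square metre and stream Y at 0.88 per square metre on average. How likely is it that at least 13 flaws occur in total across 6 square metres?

0.6094

Independent Poisson processes superpose: combined rate λ = 1.4 + 0.88 = 2.28 per square metre.
Over the interval, μ = 2.28 × 6 = 13.68 (6 square metres).
P(N ≥ 13) = 1 − P(N ≤ 12) ≈ 0.6094.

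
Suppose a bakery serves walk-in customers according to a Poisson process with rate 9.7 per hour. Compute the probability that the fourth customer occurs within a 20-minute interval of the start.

Over the interval, μ = 9.7 × 1/3 ≈ 3.23333 (a 20-minute interval = 1/3 hours).
The fourth arrival falls in the interval iff at least 4 events occur there: P(S_4 ≤ t) = P(N ≥ 4) = 1 − P(N ≤ 3) ≈ 0.4049.

0.4049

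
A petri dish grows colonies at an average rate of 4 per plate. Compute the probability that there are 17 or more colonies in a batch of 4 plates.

0.4340

Over the interval, μ = 4 × 4 = 16 (a batch of 4 plates = 4 plates).
P(N ≥ 17) = 1 − P(N ≤ 16) = 1 − Σ_{j=0}^{16} e^(−μ) μ^j/j! ≈ 0.4340.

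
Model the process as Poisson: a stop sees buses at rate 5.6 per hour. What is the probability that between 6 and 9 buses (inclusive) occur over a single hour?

With mean μ = 5.6 per hour,
P(6 ≤ N ≤ 9) = Σ_{j=6}^{9} e^(−5.6) · 5.6^j/j! ≈ 0.4290.

0.4290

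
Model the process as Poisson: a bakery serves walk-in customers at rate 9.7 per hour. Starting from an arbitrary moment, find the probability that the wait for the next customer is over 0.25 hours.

The wait for the next event is exponential with rate λ = 9.7 per hour.
P(T > 0.25) = e^(−λt) = e^(−9.7 × 0.25) = e^(−2.425) ≈ 0.0885.

0.0885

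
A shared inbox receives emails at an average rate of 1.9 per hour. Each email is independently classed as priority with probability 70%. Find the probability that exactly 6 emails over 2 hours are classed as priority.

0.0344

Thinning: the emails that are classed as priority themselves form a Poisson process with rate 0.7 × 1.9 = 1.33 per hour.
Over the interval, μ = 1.33 × 2 = 2.66 (2 hours).
P(N = 6) = e^(−2.66) · 2.66^6/6! ≈ 0.0344.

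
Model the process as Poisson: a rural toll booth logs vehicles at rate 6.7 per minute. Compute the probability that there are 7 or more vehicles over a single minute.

0.5047

With mean μ = 6.7 per minute,
P(N ≥ 7) = 1 − P(N ≤ 6) = 1 − Σ_{j=0}^{6} e^(−μ) μ^j/j! ≈ 0.5047.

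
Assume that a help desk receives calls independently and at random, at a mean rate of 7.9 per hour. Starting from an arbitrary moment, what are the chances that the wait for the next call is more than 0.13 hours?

The wait for the next event is exponential with rate λ = 7.9 per hour.
P(T > 0.13) = e^(−λt) = e^(−7.9 × 0.13) = e^(−1.027) ≈ 0.3581.

0.3581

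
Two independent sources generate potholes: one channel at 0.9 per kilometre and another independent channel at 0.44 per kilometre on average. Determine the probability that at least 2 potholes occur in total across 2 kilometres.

0.7477

Independent Poisson processes superpose: combined rate λ = 0.9 + 0.44 = 1.34 per kilometre.
Over the interval, μ = 1.34 × 2 = 2.68 (2 kilometres).
P(N ≥ 2) = 1 − P(N ≤ 1) ≈ 0.7477.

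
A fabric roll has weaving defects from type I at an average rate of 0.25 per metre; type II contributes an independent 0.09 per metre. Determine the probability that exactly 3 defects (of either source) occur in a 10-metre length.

0.2186

Independent Poisson processes superpose: combined rate λ = 0.25 + 0.09 = 0.34 per metre.
Over the interval, μ = 0.34 × 10 = 3.4 (a 10-metre length = 10 metres).
P(N = 3) = e^(−3.4) · 3.4^3/3! ≈ 0.2186.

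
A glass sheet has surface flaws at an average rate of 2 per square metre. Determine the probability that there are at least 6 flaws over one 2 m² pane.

0.2149

Over the interval, μ = 2 × 2 = 4 (a 2 m² pane = 2 square metres).
P(N ≥ 6) = 1 − P(N ≤ 5) = 1 − Σ_{j=0}^{5} e^(−μ) μ^j/j! ≈ 0.2149.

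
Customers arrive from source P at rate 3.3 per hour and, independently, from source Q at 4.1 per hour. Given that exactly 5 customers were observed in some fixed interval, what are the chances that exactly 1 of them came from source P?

0.2101

Given the total, each event is independently from source P with probability p = λ_P/(λ_P+λ_Q) = 3.3/7.4 ≈ 0.4459.
So K ~ Binomial(5, 3.3/7.4): P(K = 1) = C(5,1) · (3.3/7.4)^1 · (4.1/7.4)^4 ≈ 0.2101.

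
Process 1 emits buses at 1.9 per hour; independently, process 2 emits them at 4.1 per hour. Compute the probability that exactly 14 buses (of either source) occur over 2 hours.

Independent Poisson processes superpose: combined rate λ = 1.9 + 4.1 = 6 per hour.
Over the interval, μ = 6 × 2 = 12 (2 hours).
P(N = 14) = e^(−12) · 12^14/14! ≈ 0.0905.

0.0905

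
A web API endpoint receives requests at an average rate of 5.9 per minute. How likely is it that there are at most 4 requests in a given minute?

With mean μ = 5.9 per minute,
P(N ≤ 4) = Σ_{j=0}^{4} e^(−μ) μ^j/j! ≈ 0.2987.

0.2987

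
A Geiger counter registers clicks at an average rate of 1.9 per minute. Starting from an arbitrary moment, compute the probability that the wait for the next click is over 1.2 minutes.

0.1023

The wait for the next event is exponential with rate λ = 1.9 per minute.
P(T > 1.2) = e^(−λt) = e^(−1.9 × 1.2) = e^(−2.28) ≈ 0.1023.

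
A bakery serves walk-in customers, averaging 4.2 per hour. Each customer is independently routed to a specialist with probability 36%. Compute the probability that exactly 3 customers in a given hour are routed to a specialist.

Thinning: the customers that are routed to a specialist themselves form a Poisson process with rate 0.36 × 4.2 = 1.512 per hour.
So μ = 1.512.
P(N = 3) = e^(−1.512) · 1.512^3/3! ≈ 0.1270.

0.1270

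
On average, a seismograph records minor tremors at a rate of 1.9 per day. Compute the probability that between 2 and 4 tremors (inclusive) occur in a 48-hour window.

Over the interval, μ = 1.9 × 2 = 3.8 (a 48-hour window = 2 days).
P(2 ≤ N ≤ 4) = Σ_{j=2}^{4} e^(−3.8) · 3.8^j/j! ≈ 0.5605.

0.5605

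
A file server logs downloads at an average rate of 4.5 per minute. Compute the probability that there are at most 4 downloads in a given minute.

0.5321

With mean μ = 4.5 per minute,
P(N ≤ 4) = Σ_{j=0}^{4} e^(−μ) μ^j/j! ≈ 0.5321.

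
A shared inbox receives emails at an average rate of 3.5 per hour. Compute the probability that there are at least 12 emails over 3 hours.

0.3613

Over the interval, μ = 3.5 × 3 = 10.5 (3 hours).
P(N ≥ 12) = 1 − P(N ≤ 11) = 1 − Σ_{j=0}^{11} e^(−μ) μ^j/j! ≈ 0.3613.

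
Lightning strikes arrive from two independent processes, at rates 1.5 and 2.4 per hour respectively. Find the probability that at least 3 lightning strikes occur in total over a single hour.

Independent Poisson processes superpose: combined rate λ = 1.5 + 2.4 = 3.9 per hour.
So μ = 3.9.
P(N ≥ 3) = 1 − P(N ≤ 2) ≈ 0.7469.

0.7469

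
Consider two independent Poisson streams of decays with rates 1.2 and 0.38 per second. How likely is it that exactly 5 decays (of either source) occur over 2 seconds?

0.1114

Independent Poisson processes superpose: combined rate λ = 1.2 + 0.38 = 1.58 per second.
Over the interval, μ = 1.58 × 2 = 3.16 (2 seconds).
P(N = 5) = e^(−3.16) · 3.16^5/5! ≈ 0.1114.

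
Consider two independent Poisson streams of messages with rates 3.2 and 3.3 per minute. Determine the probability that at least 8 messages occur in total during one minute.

Independent Poisson processes superpose: combined rate λ = 3.2 + 3.3 = 6.5 per minute.
So μ = 6.5.
P(N ≥ 8) = 1 − P(N ≤ 7) ≈ 0.3272.

0.3272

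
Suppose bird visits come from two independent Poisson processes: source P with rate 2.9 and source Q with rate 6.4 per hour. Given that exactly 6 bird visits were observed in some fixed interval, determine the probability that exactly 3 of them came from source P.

0.1976

Given the total, each event is independently from source P with probability p = λ_P/(λ_P+λ_Q) = 2.9/9.3 ≈ 0.3118.
So K ~ Binomial(6, 2.9/9.3): P(K = 3) = C(6,3) · (2.9/9.3)^3 · (6.4/9.3)^3 ≈ 0.1976.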